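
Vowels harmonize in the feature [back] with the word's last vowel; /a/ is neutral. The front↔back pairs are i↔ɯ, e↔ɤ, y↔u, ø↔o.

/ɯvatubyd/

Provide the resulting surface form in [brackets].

/ɯ/ harmonizes with /y/ ([-back]) → [i]
/u/ harmonizes with /y/ ([-back]) → [y]

[ivatybyd]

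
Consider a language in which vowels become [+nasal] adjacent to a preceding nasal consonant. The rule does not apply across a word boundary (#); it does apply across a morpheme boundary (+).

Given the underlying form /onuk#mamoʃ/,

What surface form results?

/u/ after nasal /n/ → [ũ]
/a/ after nasal /m/ → [ã]
/o/ after nasal /m/ → [õ]

[onũk#mãmõʃ]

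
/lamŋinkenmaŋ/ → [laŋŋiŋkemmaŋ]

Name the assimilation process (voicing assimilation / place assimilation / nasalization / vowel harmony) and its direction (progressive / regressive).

/m/→[ŋ] /n/→[ŋ] /n/→[m].
Each target copies a feature from the following segment, so the direction is regressive.

place assimilation, regressive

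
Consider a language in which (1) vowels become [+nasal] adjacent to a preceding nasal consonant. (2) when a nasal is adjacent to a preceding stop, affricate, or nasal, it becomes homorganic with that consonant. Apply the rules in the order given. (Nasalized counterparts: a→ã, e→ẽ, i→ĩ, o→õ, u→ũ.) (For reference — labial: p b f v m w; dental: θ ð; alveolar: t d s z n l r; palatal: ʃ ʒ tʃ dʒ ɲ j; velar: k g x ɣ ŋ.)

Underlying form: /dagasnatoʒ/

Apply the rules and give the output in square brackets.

[dagasnãtoʒ]

Rule 1: /a/ after nasal /n/ → [ã]
After rule 1: dagasnãtoʒ
Rule 2: no segment meets the rule's conditions; no change.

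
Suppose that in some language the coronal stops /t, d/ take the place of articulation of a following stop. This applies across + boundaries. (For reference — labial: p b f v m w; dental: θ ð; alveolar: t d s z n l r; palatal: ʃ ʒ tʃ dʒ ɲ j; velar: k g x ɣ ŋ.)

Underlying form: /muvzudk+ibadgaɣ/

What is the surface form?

[muvzugk+ibaggaɣ]

/d/ before /k/ (velar) → [g]
/d/ before /g/ (velar) → [g]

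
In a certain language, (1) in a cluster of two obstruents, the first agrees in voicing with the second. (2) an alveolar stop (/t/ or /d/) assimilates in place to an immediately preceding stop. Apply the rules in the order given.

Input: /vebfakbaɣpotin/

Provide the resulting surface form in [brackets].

[vepfagbaxpotin]

Rule 1: /b/ before /f/ (voiceless) → [p]
Rule 1: /k/ before /b/ (voiced) → [g]
Rule 1: /ɣ/ before /p/ (voiceless) → [x]
After rule 1: vepfagbaxpotin
Rule 2: no segment meets the rule's conditions; no change.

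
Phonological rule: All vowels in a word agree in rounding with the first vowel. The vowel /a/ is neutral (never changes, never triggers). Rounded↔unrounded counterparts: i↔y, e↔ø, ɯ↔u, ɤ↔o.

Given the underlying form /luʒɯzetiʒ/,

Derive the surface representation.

[luʒuzøtyʒ]

/ɯ/ harmonizes with /u/ ([+round]) → [u]
/e/ harmonizes with /u/ ([+round]) → [ø]
/i/ harmonizes with /u/ ([+round]) → [y]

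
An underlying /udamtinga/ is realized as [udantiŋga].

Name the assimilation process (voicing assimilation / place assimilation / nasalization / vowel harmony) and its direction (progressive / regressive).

/m/→[n] /n/→[ŋ].
Each target copies a feature from the following segment, so the direction is regressive.

place assimilation, regressive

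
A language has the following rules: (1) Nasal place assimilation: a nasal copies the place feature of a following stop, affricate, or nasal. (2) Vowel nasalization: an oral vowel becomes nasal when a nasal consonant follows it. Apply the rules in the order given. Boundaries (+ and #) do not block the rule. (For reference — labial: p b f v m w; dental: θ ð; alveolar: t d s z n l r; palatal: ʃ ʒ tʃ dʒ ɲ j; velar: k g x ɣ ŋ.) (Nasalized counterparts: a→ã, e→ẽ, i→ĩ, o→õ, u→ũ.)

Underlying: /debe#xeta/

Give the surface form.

Rule 1: no segment meets the rule's conditions; no change.
After rule 1: debe#xeta
Rule 2: no segment meets the rule's conditions; no change.

[debe#xeta]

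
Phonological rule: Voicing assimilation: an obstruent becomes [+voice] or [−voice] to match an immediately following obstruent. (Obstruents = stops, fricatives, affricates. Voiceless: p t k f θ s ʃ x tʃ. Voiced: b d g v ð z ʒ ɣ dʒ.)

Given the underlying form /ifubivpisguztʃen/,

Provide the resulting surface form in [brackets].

[ifubifpizgustʃen]

/v/ before /p/ (voiceless) → [f]
/s/ before /g/ (voiced) → [z]
/z/ before /tʃ/ (voiceless) → [s]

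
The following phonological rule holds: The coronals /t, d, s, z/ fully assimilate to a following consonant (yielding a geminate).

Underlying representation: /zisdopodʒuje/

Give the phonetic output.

/s/ before /d/ → [d] (total assimilation)

[ziddopodʒuje]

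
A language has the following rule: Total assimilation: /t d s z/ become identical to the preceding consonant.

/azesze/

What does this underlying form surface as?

[azesse]

/z/ after /s/ → [s] (total assimilation)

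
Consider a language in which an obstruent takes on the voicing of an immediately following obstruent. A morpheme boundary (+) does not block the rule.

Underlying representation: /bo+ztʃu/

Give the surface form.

/z/ before /tʃ/ (voiceless) → [s]

[bo+stʃu]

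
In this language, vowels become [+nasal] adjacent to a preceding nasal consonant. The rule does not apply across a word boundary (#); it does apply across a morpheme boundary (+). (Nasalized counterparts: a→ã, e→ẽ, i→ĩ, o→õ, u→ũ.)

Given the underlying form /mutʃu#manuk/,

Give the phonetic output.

/u/ after nasal /m/ → [ũ]
/a/ after nasal /m/ → [ã]
/u/ after nasal /n/ → [ũ]

[mũtʃu#mãnũk]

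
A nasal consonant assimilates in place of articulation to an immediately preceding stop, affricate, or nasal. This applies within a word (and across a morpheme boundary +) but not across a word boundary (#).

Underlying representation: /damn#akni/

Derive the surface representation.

/n/ after /m/ (labial) → [m]
/n/ after /k/ (velar) → [ŋ]

[damm#akŋi]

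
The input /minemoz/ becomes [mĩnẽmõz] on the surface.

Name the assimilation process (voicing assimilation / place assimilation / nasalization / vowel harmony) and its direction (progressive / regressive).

/i/→[ĩ] /e/→[ẽ] /o/→[õ].
Each target copies a feature from the preceding segment, so the direction is progressive.

nasalization, progressive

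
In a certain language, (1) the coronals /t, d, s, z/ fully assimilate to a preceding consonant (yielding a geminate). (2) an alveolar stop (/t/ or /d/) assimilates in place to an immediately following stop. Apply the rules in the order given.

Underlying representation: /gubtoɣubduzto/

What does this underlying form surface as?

Rule 1: /t/ after /b/ → [b] (total assimilation)
Rule 1: /d/ after /b/ → [b] (total assimilation)
Rule 1: /t/ after /z/ → [z] (total assimilation)
After rule 1: gubboɣubbuzzo
Rule 2: no segment meets the rule's conditions; no change.

[gubboɣubbuzzo]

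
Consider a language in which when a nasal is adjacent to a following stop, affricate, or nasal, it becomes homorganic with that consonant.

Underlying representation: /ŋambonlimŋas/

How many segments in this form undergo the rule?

1

/m/ before /ŋ/ (velar) → [ŋ]
1 segment changes.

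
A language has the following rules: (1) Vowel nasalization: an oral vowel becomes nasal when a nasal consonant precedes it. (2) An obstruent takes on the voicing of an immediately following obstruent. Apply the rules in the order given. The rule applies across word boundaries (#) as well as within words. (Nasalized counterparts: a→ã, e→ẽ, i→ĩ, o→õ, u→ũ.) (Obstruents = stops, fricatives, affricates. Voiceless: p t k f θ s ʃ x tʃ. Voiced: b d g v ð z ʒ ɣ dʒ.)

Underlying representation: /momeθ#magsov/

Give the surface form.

[mõmẽθ#mãksov]

Rule 1: /o/ after nasal /m/ → [õ]
Rule 1: /e/ after nasal /m/ → [ẽ]
Rule 1: /a/ after nasal /m/ → [ã]
After rule 1: mõmẽθ#mãgsov
Rule 2: /g/ before /s/ (voiceless) → [k]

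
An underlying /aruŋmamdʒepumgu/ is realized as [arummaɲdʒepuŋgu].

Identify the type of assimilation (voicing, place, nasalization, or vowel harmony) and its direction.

place assimilation, regressive

/ŋ/→[m] /m/→[ɲ] /m/→[ŋ].
Each target copies a feature from the following segment, so the direction is regressive.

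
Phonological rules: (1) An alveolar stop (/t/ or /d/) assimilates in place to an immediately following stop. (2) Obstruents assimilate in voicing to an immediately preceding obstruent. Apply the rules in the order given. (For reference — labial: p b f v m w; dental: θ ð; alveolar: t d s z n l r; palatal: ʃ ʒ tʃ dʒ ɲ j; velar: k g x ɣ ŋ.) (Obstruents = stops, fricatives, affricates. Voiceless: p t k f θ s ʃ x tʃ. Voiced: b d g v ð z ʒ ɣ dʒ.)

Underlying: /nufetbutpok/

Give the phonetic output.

[nufeppuppok]

Rule 1: /t/ before /b/ (labial) → [p]
Rule 1: /t/ before /p/ (labial) → [p]
After rule 1: nufepbuppok
Rule 2: /b/ after /p/ (voiceless) → [p]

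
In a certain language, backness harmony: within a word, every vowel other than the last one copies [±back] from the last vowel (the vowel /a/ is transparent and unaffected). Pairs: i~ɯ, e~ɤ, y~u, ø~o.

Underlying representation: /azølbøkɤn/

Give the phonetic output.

[azolbokɤn]

/ø/ harmonizes with /ɤ/ ([+back]) → [o]
/ø/ harmonizes with /ɤ/ ([+back]) → [o]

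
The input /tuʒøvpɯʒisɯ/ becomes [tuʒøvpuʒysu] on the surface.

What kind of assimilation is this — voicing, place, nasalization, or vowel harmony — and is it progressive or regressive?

vowel harmony, progressive

/ɯ/→[u] /i/→[y] /ɯ/→[u].
Vowels agree with the first vowel, so the harmony is progressive.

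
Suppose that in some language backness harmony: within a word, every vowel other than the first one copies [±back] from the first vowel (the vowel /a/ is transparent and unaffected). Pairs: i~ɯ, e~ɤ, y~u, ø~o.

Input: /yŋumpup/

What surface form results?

/u/ harmonizes with /y/ ([-back]) → [y]
/u/ harmonizes with /y/ ([-back]) → [y]

[yŋympyp]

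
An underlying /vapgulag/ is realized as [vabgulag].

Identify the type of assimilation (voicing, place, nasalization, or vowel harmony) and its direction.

voicing assimilation, regressive

/p/→[b].
Each target copies a feature from the following segment, so the direction is regressive.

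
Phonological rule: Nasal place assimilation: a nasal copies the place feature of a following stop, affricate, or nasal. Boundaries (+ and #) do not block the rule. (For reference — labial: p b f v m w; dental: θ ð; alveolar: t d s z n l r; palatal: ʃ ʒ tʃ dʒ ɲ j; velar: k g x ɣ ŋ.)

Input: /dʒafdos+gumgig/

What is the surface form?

/m/ before /g/ (velar) → [ŋ]

[dʒafdos+guŋgig]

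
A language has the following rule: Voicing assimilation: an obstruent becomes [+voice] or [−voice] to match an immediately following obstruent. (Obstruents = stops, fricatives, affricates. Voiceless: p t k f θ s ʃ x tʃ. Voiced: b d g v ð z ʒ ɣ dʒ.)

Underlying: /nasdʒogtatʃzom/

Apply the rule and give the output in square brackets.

[nazdʒoktadʒzom]

/s/ before /dʒ/ (voiced) → [z]
/g/ before /t/ (voiceless) → [k]
/tʃ/ before /z/ (voiced) → [dʒ]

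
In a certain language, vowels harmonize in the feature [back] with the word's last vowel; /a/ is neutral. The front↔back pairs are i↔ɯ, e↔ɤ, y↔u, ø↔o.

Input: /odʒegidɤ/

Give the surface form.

/e/ harmonizes with /ɤ/ ([+back]) → [ɤ]
/i/ harmonizes with /ɤ/ ([+back]) → [ɯ]

[odʒɤgɯdɤ]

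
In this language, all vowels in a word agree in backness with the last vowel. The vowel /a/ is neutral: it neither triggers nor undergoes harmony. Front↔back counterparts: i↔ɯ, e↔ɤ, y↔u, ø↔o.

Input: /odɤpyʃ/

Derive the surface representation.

/o/ harmonizes with /y/ ([-back]) → [ø]
/ɤ/ harmonizes with /y/ ([-back]) → [e]

[ødepyʃ]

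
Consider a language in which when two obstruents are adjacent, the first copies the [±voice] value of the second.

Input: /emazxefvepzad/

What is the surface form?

[emasxevvebzad]

/z/ before /x/ (voiceless) → [s]
/f/ before /v/ (voiced) → [v]
/p/ before /z/ (voiced) → [b]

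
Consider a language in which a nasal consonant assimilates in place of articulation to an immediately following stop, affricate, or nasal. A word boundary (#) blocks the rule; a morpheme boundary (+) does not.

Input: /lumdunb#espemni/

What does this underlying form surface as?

[lundumb#espenni]

/m/ before /d/ (alveolar) → [n]
/n/ before /b/ (labial) → [m]
/m/ before /n/ (alveolar) → [n]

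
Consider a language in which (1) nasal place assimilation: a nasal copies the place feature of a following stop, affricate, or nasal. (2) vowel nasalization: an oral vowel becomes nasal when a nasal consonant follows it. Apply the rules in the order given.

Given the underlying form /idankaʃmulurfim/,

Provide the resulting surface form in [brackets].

Rule 1: /n/ before /k/ (velar) → [ŋ]
After rule 1: idaŋkaʃmulurfim
Rule 2: /a/ before nasal /ŋ/ → [ã]
Rule 2: /i/ before nasal /m/ → [ĩ]

[idãŋkaʃmulurfĩm]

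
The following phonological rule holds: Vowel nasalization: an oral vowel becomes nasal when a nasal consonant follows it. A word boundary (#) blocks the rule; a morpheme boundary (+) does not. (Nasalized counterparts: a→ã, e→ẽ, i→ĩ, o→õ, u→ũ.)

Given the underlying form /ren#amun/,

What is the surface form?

/e/ before nasal /n/ → [ẽ]
/a/ before nasal /m/ → [ã]
/u/ before nasal /n/ → [ũ]

[rẽn#ãmũn]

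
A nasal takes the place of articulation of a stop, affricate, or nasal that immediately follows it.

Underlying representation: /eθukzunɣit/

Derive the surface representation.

no segment meets the rule's conditions; no change.

[eθukzunɣit]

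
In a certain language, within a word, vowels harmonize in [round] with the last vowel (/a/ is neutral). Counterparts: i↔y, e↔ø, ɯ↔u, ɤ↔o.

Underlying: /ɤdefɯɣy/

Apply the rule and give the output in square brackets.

/ɤ/ harmonizes with /y/ ([+round]) → [o]
/e/ harmonizes with /y/ ([+round]) → [ø]
/ɯ/ harmonizes with /y/ ([+round]) → [u]

[odøfuɣy]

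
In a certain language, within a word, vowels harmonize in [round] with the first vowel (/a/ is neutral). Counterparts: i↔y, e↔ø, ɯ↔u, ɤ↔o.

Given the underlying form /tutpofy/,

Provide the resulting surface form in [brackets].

[tutpofy]

no segment meets the rule's conditions; no change.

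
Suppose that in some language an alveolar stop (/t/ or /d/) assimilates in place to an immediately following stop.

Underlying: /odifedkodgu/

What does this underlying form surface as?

[odifegkoggu]

/d/ before /k/ (velar) → [g]
/d/ before /g/ (velar) → [g]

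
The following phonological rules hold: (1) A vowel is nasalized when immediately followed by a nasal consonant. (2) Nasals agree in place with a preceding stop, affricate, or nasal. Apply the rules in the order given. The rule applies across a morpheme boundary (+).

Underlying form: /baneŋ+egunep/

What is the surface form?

[bãnẽŋ+egũnep]

Rule 1: /a/ before nasal /n/ → [ã]
Rule 1: /e/ before nasal /ŋ/ → [ẽ]
Rule 1: /u/ before nasal /n/ → [ũ]
After rule 1: bãnẽŋ+egũnep
Rule 2: no segment meets the rule's conditions; no change.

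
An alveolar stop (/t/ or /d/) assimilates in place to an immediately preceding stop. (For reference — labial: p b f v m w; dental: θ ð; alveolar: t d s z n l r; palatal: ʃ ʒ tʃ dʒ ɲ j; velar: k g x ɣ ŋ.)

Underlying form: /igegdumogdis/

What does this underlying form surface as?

/d/ after /g/ (velar) → [g]
/d/ after /g/ (velar) → [g]

[igeggumoggis]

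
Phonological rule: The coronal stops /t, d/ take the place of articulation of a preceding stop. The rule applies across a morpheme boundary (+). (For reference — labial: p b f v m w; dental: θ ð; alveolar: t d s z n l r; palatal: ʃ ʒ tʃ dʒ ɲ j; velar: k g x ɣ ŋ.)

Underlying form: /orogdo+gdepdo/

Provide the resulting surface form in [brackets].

[oroggo+ggepbo]

/d/ after /g/ (velar) → [g]
/d/ after /g/ (velar) → [g]
/d/ after /p/ (labial) → [b]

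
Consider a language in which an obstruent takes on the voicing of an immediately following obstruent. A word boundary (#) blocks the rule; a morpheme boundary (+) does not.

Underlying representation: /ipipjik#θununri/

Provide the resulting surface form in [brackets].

no segment meets the rule's conditions; no change.

[ipipjik#θununri]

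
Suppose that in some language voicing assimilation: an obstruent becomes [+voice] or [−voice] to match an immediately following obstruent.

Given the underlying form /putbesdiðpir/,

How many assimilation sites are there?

3

/t/ before /b/ (voiced) → [d]
/s/ before /d/ (voiced) → [z]
/ð/ before /p/ (voiceless) → [θ]
3 segments change.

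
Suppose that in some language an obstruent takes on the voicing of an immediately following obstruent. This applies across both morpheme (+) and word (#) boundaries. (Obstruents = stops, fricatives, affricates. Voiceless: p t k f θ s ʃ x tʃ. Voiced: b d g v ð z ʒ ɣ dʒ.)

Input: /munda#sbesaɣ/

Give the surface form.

/s/ before /b/ (voiced) → [z]

[munda#zbesaɣ]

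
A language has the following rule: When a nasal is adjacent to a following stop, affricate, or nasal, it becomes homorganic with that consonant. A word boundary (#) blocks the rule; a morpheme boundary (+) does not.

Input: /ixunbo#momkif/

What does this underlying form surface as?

/n/ before /b/ (labial) → [m]
/m/ before /k/ (velar) → [ŋ]

[ixumbo#moŋkif]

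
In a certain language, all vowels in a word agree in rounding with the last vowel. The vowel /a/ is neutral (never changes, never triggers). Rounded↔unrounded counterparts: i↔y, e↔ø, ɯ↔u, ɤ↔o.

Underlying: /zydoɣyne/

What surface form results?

[zidɤɣine]

/y/ harmonizes with /e/ ([-round]) → [i]
/o/ harmonizes with /e/ ([-round]) → [ɤ]
/y/ harmonizes with /e/ ([-round]) → [i]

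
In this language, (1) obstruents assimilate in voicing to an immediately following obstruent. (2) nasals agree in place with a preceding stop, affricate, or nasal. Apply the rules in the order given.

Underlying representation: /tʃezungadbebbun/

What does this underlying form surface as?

Rule 1: no segment meets the rule's conditions; no change.
After rule 1: tʃezungadbebbun
Rule 2: no segment meets the rule's conditions; no change.

[tʃezungadbebbun]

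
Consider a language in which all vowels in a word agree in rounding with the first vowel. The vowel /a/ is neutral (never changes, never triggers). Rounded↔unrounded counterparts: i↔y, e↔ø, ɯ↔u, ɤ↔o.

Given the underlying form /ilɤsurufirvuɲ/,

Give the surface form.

/u/ harmonizes with /i/ ([-round]) → [ɯ]
/u/ harmonizes with /i/ ([-round]) → [ɯ]
/u/ harmonizes with /i/ ([-round]) → [ɯ]

[ilɤsɯrɯfirvɯɲ]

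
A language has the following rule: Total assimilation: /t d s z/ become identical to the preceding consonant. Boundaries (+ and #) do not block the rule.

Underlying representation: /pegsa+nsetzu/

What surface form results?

/s/ after /g/ → [g] (total assimilation)
/s/ after /n/ → [n] (total assimilation)
/z/ after /t/ → [t] (total assimilation)

[pegga+nnettu]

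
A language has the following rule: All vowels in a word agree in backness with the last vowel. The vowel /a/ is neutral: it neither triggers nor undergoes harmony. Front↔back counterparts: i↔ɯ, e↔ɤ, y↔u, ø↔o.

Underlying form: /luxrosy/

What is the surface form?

/u/ harmonizes with /y/ ([-back]) → [y]
/o/ harmonizes with /y/ ([-back]) → [ø]

[lyxrøsy]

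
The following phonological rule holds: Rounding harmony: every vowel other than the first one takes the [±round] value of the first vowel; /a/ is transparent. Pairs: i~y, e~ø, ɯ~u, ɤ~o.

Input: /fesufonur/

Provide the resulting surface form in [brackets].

[fesɯfɤnɯr]

/u/ harmonizes with /e/ ([-round]) → [ɯ]
/o/ harmonizes with /e/ ([-round]) → [ɤ]
/u/ harmonizes with /e/ ([-round]) → [ɯ]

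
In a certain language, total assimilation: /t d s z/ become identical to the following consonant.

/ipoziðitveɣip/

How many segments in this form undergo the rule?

1

/t/ before /v/ → [v] (total assimilation)
1 segment changes.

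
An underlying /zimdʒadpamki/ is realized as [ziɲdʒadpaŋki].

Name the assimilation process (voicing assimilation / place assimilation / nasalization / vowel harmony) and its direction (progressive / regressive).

/m/→[ɲ] /m/→[ŋ].
Each target copies a feature from the following segment, so the direction is regressive.

place assimilation, regressive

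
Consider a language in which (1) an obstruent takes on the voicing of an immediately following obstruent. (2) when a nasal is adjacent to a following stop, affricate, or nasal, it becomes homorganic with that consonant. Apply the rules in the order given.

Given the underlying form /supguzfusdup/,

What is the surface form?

[subgusfuzdup]

Rule 1: /p/ before /g/ (voiced) → [b]
Rule 1: /z/ before /f/ (voiceless) → [s]
Rule 1: /s/ before /d/ (voiced) → [z]
After rule 1: subgusfuzdup
Rule 2: no segment meets the rule's conditions; no change.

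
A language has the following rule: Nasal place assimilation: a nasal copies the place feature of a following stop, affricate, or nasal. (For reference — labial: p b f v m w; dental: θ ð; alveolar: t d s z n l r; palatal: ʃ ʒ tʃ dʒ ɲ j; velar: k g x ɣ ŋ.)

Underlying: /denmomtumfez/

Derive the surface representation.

/n/ before /m/ (labial) → [m]
/m/ before /t/ (alveolar) → [n]

[demmontumfez]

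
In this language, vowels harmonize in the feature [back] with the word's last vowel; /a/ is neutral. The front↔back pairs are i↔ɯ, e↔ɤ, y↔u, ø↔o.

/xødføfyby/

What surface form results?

no segment meets the rule's conditions; no change.

[xødføfyby]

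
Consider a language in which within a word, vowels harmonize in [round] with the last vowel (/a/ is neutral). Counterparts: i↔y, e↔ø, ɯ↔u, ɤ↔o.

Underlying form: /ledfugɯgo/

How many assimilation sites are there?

/e/ harmonizes with /o/ ([+round]) → [ø]
/ɯ/ harmonizes with /o/ ([+round]) → [u]
2 segments change.

2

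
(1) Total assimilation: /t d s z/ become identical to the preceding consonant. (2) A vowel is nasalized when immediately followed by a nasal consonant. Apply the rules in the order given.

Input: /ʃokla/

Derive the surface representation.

[ʃokla]

Rule 1: no segment meets the rule's conditions; no change.
After rule 1: ʃokla
Rule 2: no segment meets the rule's conditions; no change.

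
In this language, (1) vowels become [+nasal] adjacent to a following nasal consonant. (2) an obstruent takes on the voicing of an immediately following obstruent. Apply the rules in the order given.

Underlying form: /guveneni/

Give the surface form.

Rule 1: /e/ before nasal /n/ → [ẽ]
Rule 1: /e/ before nasal /n/ → [ẽ]
After rule 1: guvẽnẽni
Rule 2: no segment meets the rule's conditions; no change.

[guvẽnẽni]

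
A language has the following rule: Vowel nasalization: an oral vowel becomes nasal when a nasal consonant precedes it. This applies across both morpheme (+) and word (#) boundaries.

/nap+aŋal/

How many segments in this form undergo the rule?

/a/ after nasal /n/ → [ã]
/a/ after nasal /ŋ/ → [ã]
2 segments change.

2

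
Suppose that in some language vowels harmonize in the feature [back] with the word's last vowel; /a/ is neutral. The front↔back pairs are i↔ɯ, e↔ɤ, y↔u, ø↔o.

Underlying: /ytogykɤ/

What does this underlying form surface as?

/y/ harmonizes with /ɤ/ ([+back]) → [u]
/y/ harmonizes with /ɤ/ ([+back]) → [u]

[utogukɤ]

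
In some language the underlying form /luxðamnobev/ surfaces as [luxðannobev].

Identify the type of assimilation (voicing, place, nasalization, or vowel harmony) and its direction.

place assimilation, regressive

/m/→[n].
Each target copies a feature from the following segment, so the direction is regressive.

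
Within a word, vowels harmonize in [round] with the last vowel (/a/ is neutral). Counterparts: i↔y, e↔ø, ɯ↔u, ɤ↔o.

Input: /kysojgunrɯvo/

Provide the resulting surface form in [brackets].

[kysojgunruvo]

/ɯ/ harmonizes with /o/ ([+round]) → [u]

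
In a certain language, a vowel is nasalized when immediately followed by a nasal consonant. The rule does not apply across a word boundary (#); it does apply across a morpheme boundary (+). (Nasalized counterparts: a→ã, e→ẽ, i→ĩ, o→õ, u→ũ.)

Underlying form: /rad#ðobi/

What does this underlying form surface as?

no segment meets the rule's conditions; no change.

[rad#ðobi]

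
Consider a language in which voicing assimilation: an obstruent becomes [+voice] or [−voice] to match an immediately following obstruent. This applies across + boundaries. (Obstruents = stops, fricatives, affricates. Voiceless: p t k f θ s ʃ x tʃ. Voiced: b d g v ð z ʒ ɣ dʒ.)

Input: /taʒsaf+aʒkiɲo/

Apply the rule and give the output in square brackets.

[taʃsaf+aʃkiɲo]

/ʒ/ before /s/ (voiceless) → [ʃ]
/ʒ/ before /k/ (voiceless) → [ʃ]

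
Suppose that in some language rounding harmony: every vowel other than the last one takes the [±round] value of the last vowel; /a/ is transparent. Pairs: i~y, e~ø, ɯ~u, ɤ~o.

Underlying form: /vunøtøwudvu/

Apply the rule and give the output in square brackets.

[vunøtøwudvu]

no segment meets the rule's conditions; no change.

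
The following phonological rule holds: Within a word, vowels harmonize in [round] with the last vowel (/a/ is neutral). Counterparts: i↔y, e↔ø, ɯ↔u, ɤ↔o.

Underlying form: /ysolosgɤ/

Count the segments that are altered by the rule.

3

/y/ harmonizes with /ɤ/ ([-round]) → [i]
/o/ harmonizes with /ɤ/ ([-round]) → [ɤ]
/o/ harmonizes with /ɤ/ ([-round]) → [ɤ]
3 segments change.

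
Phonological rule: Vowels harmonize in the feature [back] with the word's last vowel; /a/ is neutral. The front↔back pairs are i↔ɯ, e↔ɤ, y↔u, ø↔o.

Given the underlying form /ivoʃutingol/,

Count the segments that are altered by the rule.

2

/i/ harmonizes with /o/ ([+back]) → [ɯ]
/i/ harmonizes with /o/ ([+back]) → [ɯ]
2 segments change.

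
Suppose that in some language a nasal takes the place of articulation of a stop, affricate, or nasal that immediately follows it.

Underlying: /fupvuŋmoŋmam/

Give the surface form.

/ŋ/ before /m/ (labial) → [m]
/ŋ/ before /m/ (labial) → [m]

[fupvummommam]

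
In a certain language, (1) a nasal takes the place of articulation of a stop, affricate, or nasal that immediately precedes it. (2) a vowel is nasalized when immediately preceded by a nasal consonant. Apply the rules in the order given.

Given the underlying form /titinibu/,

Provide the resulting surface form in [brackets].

Rule 1: no segment meets the rule's conditions; no change.
After rule 1: titinibu
Rule 2: /i/ after nasal /n/ → [ĩ]

[titinĩbu]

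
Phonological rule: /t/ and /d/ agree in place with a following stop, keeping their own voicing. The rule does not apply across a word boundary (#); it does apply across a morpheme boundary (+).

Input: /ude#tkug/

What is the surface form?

[ude#kkug]

/t/ before /k/ (velar) → [k]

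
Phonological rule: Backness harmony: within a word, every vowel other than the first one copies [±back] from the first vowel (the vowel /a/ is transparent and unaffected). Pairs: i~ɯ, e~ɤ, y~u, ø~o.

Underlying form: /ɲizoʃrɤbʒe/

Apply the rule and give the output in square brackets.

[ɲizøʃrebʒe]

/o/ harmonizes with /i/ ([-back]) → [ø]
/ɤ/ harmonizes with /i/ ([-back]) → [e]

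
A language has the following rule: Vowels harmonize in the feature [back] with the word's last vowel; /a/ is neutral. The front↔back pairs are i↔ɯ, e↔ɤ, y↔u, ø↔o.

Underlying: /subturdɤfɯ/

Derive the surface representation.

no segment meets the rule's conditions; no change.

[subturdɤfɯ]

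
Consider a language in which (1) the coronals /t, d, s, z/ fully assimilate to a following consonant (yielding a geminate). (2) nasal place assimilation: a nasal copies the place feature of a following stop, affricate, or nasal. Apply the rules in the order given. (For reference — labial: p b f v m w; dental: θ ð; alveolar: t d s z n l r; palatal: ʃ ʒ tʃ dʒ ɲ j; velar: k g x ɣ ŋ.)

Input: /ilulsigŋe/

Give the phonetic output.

[ilulsigŋe]

Rule 1: no segment meets the rule's conditions; no change.
After rule 1: ilulsigŋe
Rule 2: no segment meets the rule's conditions; no change.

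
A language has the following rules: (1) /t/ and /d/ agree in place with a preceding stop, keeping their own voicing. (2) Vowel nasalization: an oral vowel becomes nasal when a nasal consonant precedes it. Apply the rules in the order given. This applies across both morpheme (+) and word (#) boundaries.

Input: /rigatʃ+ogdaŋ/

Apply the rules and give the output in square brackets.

[rigatʃ+oggaŋ]

Rule 1: /d/ after /g/ (velar) → [g]
After rule 1: rigatʃ+oggaŋ
Rule 2: no segment meets the rule's conditions; no change.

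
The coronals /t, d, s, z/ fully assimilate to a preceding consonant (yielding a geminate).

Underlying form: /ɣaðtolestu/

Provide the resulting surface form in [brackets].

[ɣaððolessu]

/t/ after /ð/ → [ð] (total assimilation)
/t/ after /s/ → [s] (total assimilation)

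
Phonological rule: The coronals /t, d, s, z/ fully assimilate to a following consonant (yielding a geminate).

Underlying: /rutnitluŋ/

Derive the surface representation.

/t/ before /n/ → [n] (total assimilation)
/t/ before /l/ → [l] (total assimilation)

[runnilluŋ]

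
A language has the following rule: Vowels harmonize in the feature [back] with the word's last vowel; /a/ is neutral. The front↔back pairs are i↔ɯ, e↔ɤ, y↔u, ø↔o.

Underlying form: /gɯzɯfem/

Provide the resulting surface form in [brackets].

/ɯ/ harmonizes with /e/ ([-back]) → [i]
/ɯ/ harmonizes with /e/ ([-back]) → [i]

[gizifem]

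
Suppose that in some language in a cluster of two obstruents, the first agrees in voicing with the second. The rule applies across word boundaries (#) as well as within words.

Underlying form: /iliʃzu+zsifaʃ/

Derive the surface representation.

/ʃ/ before /z/ (voiced) → [ʒ]
/z/ before /s/ (voiceless) → [s]

[iliʒzu+ssifaʃ]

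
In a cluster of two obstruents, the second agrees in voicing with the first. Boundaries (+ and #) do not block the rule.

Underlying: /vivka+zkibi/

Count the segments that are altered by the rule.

2

/k/ after /v/ (voiced) → [g]
/k/ after /z/ (voiced) → [g]
2 segments change.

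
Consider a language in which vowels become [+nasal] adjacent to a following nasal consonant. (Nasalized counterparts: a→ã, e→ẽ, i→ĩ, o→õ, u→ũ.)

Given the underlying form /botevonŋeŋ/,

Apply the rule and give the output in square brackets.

[botevõnŋẽŋ]

/o/ before nasal /n/ → [õ]
/e/ before nasal /ŋ/ → [ẽ]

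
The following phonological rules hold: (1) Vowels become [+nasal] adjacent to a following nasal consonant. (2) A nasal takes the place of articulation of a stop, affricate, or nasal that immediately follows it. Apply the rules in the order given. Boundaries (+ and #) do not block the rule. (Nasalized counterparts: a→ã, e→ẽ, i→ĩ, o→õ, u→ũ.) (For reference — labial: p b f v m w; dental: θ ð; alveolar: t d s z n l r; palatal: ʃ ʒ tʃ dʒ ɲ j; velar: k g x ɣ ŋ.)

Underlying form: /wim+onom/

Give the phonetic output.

[wĩm+õnõm]

Rule 1: /i/ before nasal /m/ → [ĩ]
Rule 1: /o/ before nasal /n/ → [õ]
Rule 1: /o/ before nasal /m/ → [õ]
After rule 1: wĩm+õnõm
Rule 2: no segment meets the rule's conditions; no change.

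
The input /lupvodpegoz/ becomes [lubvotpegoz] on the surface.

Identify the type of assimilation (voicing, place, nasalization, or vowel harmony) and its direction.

voicing assimilation, regressive

/p/→[b] /d/→[t].
Each target copies a feature from the following segment, so the direction is regressive.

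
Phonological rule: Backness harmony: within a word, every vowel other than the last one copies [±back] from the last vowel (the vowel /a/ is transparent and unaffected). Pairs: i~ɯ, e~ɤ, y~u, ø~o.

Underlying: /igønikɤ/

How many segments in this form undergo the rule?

/i/ harmonizes with /ɤ/ ([+back]) → [ɯ]
/ø/ harmonizes with /ɤ/ ([+back]) → [o]
/i/ harmonizes with /ɤ/ ([+back]) → [ɯ]
3 segments change.

3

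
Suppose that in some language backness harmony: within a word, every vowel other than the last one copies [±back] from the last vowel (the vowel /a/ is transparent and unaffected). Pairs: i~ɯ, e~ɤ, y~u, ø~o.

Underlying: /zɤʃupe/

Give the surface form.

[zeʃype]

/ɤ/ harmonizes with /e/ ([-back]) → [e]
/u/ harmonizes with /e/ ([-back]) → [y]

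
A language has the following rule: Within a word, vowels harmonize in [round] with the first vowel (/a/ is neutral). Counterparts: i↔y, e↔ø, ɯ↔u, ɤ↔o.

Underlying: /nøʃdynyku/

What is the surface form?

[nøʃdynyku]

no segment meets the rule's conditions; no change.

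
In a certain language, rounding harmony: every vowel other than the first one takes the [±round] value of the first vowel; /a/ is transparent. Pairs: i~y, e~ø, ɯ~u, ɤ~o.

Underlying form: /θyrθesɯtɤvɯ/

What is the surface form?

[θyrθøsutovu]

/e/ harmonizes with /y/ ([+round]) → [ø]
/ɯ/ harmonizes with /y/ ([+round]) → [u]
/ɤ/ harmonizes with /y/ ([+round]) → [o]
/ɯ/ harmonizes with /y/ ([+round]) → [u]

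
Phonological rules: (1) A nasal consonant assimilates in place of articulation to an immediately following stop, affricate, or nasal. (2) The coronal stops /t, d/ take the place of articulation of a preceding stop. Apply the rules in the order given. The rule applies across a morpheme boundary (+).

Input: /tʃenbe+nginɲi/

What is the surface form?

Rule 1: /n/ before /b/ (labial) → [m]
Rule 1: /n/ before /g/ (velar) → [ŋ]
Rule 1: /n/ before /ɲ/ (palatal) → [ɲ]
After rule 1: tʃembe+ŋgiɲɲi
Rule 2: no segment meets the rule's conditions; no change.

[tʃembe+ŋgiɲɲi]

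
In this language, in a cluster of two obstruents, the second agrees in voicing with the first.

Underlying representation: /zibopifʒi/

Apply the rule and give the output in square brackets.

/ʒ/ after /f/ (voiceless) → [ʃ]

[zibopifʃi]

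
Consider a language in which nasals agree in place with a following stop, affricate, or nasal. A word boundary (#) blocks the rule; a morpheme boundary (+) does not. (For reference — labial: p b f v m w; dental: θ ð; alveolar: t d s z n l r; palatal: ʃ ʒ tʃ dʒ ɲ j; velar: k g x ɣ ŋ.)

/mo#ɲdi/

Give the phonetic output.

[mo#ndi]

/ɲ/ before /d/ (alveolar) → [n]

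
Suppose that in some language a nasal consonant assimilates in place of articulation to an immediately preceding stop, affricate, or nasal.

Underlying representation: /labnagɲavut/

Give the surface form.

/n/ after /b/ (labial) → [m]
/ɲ/ after /g/ (velar) → [ŋ]

[labmagŋavut]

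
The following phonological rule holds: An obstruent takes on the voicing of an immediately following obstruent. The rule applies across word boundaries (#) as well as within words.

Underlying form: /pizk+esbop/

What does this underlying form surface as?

/z/ before /k/ (voiceless) → [s]
/s/ before /b/ (voiced) → [z]

[pisk+ezbop]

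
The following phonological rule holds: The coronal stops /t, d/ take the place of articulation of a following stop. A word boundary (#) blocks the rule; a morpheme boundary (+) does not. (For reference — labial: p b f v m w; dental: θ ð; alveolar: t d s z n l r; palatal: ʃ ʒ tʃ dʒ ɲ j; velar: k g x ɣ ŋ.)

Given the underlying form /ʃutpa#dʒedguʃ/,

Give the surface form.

[ʃuppa#dʒegguʃ]

/t/ before /p/ (labial) → [p]
/d/ before /g/ (velar) → [g]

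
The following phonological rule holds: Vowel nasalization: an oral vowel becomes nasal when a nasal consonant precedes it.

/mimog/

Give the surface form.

/i/ after nasal /m/ → [ĩ]
/o/ after nasal /m/ → [õ]

[mĩmõg]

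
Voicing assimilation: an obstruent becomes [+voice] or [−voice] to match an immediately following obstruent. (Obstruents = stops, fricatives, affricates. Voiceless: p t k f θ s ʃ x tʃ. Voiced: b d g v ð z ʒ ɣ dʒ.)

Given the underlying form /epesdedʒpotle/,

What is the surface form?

[epezdetʃpotle]

/s/ before /d/ (voiced) → [z]
/dʒ/ before /p/ (voiceless) → [tʃ]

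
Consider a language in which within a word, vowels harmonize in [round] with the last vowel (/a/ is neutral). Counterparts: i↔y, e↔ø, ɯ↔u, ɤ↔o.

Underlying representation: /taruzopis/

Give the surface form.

[tarɯzɤpis]

/u/ harmonizes with /i/ ([-round]) → [ɯ]
/o/ harmonizes with /i/ ([-round]) → [ɤ]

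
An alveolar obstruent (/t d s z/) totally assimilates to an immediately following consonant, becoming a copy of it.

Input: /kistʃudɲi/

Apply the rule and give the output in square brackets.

/s/ before /tʃ/ → [tʃ] (total assimilation)
/d/ before /ɲ/ → [ɲ] (total assimilation)

[kitʃtʃuɲɲi]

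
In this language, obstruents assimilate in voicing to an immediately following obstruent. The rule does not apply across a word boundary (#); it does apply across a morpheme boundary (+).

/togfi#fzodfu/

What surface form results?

/g/ before /f/ (voiceless) → [k]
/f/ before /z/ (voiced) → [v]
/d/ before /f/ (voiceless) → [t]

[tokfi#vzotfu]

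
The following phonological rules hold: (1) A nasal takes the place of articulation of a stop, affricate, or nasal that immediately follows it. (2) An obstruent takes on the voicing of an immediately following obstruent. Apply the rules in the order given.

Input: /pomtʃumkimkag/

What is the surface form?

[poɲtʃuŋkiŋkag]

Rule 1: /m/ before /tʃ/ (palatal) → [ɲ]
Rule 1: /m/ before /k/ (velar) → [ŋ]
Rule 1: /m/ before /k/ (velar) → [ŋ]
After rule 1: poɲtʃuŋkiŋkag
Rule 2: no segment meets the rule's conditions; no change.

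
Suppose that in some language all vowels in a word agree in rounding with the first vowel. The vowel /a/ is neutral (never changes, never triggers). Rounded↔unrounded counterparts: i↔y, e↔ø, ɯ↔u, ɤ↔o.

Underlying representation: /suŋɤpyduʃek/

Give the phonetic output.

/ɤ/ harmonizes with /u/ ([+round]) → [o]
/e/ harmonizes with /u/ ([+round]) → [ø]

[suŋopyduʃøk]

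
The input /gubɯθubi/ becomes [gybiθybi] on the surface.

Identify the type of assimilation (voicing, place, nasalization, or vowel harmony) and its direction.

/u/→[y] /ɯ/→[i] /u/→[y].
Vowels agree with the last vowel, so the harmony is regressive.

vowel harmony, regressive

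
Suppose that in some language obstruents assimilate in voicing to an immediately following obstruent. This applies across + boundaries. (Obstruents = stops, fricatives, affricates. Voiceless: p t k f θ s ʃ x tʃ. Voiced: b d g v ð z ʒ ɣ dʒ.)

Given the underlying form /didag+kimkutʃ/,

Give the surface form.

[didak+kimkutʃ]

/g/ before /k/ (voiceless) → [k]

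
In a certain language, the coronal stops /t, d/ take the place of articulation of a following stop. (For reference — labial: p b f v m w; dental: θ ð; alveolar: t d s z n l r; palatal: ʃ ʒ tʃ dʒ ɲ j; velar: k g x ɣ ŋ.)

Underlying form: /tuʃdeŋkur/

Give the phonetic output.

[tuʃdeŋkur]

no segment meets the rule's conditions; no change.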